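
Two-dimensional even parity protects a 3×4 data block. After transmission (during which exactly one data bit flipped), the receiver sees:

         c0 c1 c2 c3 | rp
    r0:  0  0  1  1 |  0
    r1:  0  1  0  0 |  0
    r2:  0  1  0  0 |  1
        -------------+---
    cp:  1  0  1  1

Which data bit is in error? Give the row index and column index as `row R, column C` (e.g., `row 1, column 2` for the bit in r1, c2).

row 1, column 0

Recompute each row's even parity and compare to rp:
  r0: data parity 0, sent rp 0 → ok
  r1: data parity 1, sent rp 0 → mismatch
  r2: data parity 1, sent rp 1 → ok
Recompute each column's even parity and compare to cp:
  c0: data parity 0, sent cp 1 → mismatch
  c1: data parity 0, sent cp 0 → ok
  c2: data parity 1, sent cp 1 → ok
  c3: data parity 1, sent cp 1 → ok
Exactly one row (r1) and one column (c0) fail → the flipped bit is at their intersection.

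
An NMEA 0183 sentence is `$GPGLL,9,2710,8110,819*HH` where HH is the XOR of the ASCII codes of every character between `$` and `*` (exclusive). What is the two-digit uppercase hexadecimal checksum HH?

55

XOR the ASCII codes of the payload characters:
  'G' = 0x47 → acc = 0x47
  'P' = 0x50 → acc = 0x17
  'G' = 0x47 → acc = 0x50
  'L' = 0x4C → acc = 0x1C
  'L' = 0x4C → acc = 0x50
  ',' = 0x2C → acc = 0x7C
  '9' = 0x39 → acc = 0x45
  ',' = 0x2C → acc = 0x69
  '2' = 0x32 → acc = 0x5B
  '7' = 0x37 → acc = 0x6C
  '1' = 0x31 → acc = 0x5D
  '0' = 0x30 → acc = 0x6D
  ',' = 0x2C → acc = 0x41
  '8' = 0x38 → acc = 0x79
  '1' = 0x31 → acc = 0x48
  '1' = 0x31 → acc = 0x79
  '0' = 0x30 → acc = 0x49
  ',' = 0x2C → acc = 0x65
  '8' = 0x38 → acc = 0x5D
  '1' = 0x31 → acc = 0x6C
  '9' = 0x39 → acc = 0x55
Checksum = 0x55.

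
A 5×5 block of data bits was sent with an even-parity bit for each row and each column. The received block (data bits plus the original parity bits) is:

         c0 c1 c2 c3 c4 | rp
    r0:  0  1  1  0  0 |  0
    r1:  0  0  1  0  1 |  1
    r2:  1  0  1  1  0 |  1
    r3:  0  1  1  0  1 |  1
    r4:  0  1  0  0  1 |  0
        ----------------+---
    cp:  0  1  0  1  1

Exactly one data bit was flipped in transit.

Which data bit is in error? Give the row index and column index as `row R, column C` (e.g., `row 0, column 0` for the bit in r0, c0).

row 1, column 0

Recompute each row's even parity and compare to rp:
  r0: data parity 0, sent rp 0 → ok
  r1: data parity 0, sent rp 1 → mismatch
  r2: data parity 1, sent rp 1 → ok
  r3: data parity 1, sent rp 1 → ok
  r4: data parity 0, sent rp 0 → ok
Recompute each column's even parity and compare to cp:
  c0: data parity 1, sent cp 0 → mismatch
  c1: data parity 1, sent cp 1 → ok
  c2: data parity 0, sent cp 0 → ok
  c3: data parity 1, sent cp 1 → ok
  c4: data parity 1, sent cp 1 → ok
Exactly one row (r1) and one column (c0) fail → the flipped bit is at their intersection.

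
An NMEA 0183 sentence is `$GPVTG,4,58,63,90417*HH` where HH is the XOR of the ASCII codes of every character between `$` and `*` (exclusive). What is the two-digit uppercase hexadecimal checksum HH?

55

XOR the ASCII codes of the payload characters:
  'G' = 0x47 → acc = 0x47
  'P' = 0x50 → acc = 0x17
  'V' = 0x56 → acc = 0x41
  'T' = 0x54 → acc = 0x15
  'G' = 0x47 → acc = 0x52
  ',' = 0x2C → acc = 0x7E
  '4' = 0x34 → acc = 0x4A
  ',' = 0x2C → acc = 0x66
  '5' = 0x35 → acc = 0x53
  '8' = 0x38 → acc = 0x6B
  ',' = 0x2C → acc = 0x47
  '6' = 0x36 → acc = 0x71
  '3' = 0x33 → acc = 0x42
  ',' = 0x2C → acc = 0x6E
  '9' = 0x39 → acc = 0x57
  '0' = 0x30 → acc = 0x67
  '4' = 0x34 → acc = 0x53
  '1' = 0x31 → acc = 0x62
  '7' = 0x37 → acc = 0x55
Checksum = 0x55.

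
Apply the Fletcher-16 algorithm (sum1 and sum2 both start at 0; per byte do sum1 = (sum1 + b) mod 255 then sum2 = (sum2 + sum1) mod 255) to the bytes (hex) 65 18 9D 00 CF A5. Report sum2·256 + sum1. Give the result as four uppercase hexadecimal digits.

9490

Running sums (mod 255):
  after byte 0 (65): sum1=101, sum2=101
  after byte 1 (18): sum1=125, sum2=226
  after byte 2 (9D): sum1=27, sum2=253
  after byte 3 (00): sum1=27, sum2=25
  after byte 4 (CF): sum1=234, sum2=4
  after byte 5 (A5): sum1=144, sum2=148
Checksum = sum2·256 + sum1 = 148·256 + 144 = 38032 = 0x9490.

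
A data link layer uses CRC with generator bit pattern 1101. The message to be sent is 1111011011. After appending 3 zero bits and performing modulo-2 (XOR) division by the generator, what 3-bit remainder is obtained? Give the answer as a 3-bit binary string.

Append 3 zeros: 1111011011000. Divide by 1101 (XOR where the leading bit is 1):
  pos 0: 1111 XOR 1101 = 0010
  pos 2: 1001 XOR 1101 = 0100
  pos 3: 1001 XOR 1101 = 0100
  pos 4: 1000 XOR 1101 = 0101
  pos 5: 1011 XOR 1101 = 0110
  pos 6: 1101 XOR 1101 = 0000
Remainder (last 3 bits) = 000. This is the CRC / FCS.

000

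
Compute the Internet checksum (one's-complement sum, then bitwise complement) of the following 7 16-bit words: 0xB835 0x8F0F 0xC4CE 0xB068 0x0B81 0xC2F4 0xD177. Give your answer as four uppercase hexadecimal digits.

One's-complement addition (fold any carry out of bit 15 back into bit 0):
  0xB835 + 0x8F0F = 0x14744 → wrap carry → 0x4745
  0x4745 + 0xC4CE = 0x10C13 → wrap carry → 0x0C14
  0x0C14 + 0xB068 = 0x0BC7C
  0xBC7C + 0x0B81 = 0x0C7FD
  0xC7FD + 0xC2F4 = 0x18AF1 → wrap carry → 0x8AF2
  0x8AF2 + 0xD177 = 0x15C69 → wrap carry → 0x5C6A
One's-complement sum = 0x5C6A.
Checksum = ~0x5C6A & 0xFFFF = 0xA395.

A395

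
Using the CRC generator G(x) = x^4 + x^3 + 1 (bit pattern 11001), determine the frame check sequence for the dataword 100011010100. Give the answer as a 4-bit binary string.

Append 4 zeros: 1000110101000000. Divide by 11001 (XOR where the leading bit is 1):
  pos 0: 10001 XOR 11001 = 01000
  pos 1: 10001 XOR 11001 = 01000
  pos 2: 10000 XOR 11001 = 01001
  pos 3: 10011 XOR 11001 = 01010
  pos 4: 10100 XOR 11001 = 01101
  pos 5: 11011 XOR 11001 = 00010
  pos 8: 10000 XOR 11001 = 01001
  pos 9: 10010 XOR 11001 = 01011
  pos 10: 10110 XOR 11001 = 01111
  pos 11: 11110 XOR 11001 = 00111
Remainder (last 4 bits) = 0111. This is the CRC / FCS.

0111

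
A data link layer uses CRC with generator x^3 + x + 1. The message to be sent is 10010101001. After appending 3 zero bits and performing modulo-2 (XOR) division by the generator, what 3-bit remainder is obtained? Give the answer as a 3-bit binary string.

Append 3 zeros: 10010101001000. Divide by 1011 (XOR where the leading bit is 1):
  pos 0: 1001 XOR 1011 = 0010
  pos 2: 1001 XOR 1011 = 0010
  pos 4: 1001 XOR 1011 = 0010
  pos 6: 1000 XOR 1011 = 0011
  pos 8: 1110 XOR 1011 = 0101
  pos 9: 1010 XOR 1011 = 0001
Remainder (last 3 bits) = 010. This is the CRC / FCS.

010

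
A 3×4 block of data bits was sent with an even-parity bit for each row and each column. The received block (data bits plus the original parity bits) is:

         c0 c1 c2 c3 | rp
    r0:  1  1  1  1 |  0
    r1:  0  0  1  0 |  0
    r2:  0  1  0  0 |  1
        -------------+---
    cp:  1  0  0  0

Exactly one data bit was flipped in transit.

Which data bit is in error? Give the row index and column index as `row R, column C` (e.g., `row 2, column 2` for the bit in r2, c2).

row 1, column 3

Recompute each row's even parity and compare to rp:
  r0: data parity 0, sent rp 0 → ok
  r1: data parity 1, sent rp 0 → mismatch
  r2: data parity 1, sent rp 1 → ok
Recompute each column's even parity and compare to cp:
  c0: data parity 1, sent cp 1 → ok
  c1: data parity 0, sent cp 0 → ok
  c2: data parity 0, sent cp 0 → ok
  c3: data parity 1, sent cp 0 → mismatch
Exactly one row (r1) and one column (c3) fail → the flipped bit is at their intersection.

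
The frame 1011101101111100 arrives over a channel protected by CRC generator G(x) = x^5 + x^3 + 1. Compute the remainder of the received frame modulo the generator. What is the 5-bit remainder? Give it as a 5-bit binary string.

Modulo-2 division of 1011101101111100 by 101001:
  pos 0: 101110 XOR 101001 = 000111
  pos 3: 111110 XOR 101001 = 010111
  pos 4: 101111 XOR 101001 = 000110
  pos 7: 110111 XOR 101001 = 011110
  pos 8: 111101 XOR 101001 = 010100
  pos 9: 101000 XOR 101001 = 000001
Remainder = 00010 (nonzero — an error is detected).

00010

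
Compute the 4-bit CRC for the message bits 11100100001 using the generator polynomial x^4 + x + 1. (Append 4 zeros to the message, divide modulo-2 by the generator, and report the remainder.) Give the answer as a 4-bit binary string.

Append 4 zeros: 111001000010000. Divide by 10011 (XOR where the leading bit is 1):
  pos 0: 11100 XOR 10011 = 01111
  pos 1: 11111 XOR 10011 = 01100
  pos 2: 11000 XOR 10011 = 01011
  pos 3: 10110 XOR 10011 = 00101
  pos 5: 10100 XOR 10011 = 00111
  pos 7: 11110 XOR 10011 = 01101
  pos 8: 11010 XOR 10011 = 01001
  pos 9: 10010 XOR 10011 = 00001
Remainder (last 4 bits) = 0010. This is the CRC / FCS.

0010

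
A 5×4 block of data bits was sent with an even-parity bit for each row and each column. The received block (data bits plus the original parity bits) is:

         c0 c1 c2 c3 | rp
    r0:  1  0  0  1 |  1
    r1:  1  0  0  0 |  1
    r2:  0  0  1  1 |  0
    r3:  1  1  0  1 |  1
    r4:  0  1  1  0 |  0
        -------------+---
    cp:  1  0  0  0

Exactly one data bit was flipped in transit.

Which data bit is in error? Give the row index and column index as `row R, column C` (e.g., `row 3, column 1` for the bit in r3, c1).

Recompute each row's even parity and compare to rp:
  r0: data parity 0, sent rp 1 → mismatch
  r1: data parity 1, sent rp 1 → ok
  r2: data parity 0, sent rp 0 → ok
  r3: data parity 1, sent rp 1 → ok
  r4: data parity 0, sent rp 0 → ok
Recompute each column's even parity and compare to cp:
  c0: data parity 1, sent cp 1 → ok
  c1: data parity 0, sent cp 0 → ok
  c2: data parity 0, sent cp 0 → ok
  c3: data parity 1, sent cp 0 → mismatch
Exactly one row (r0) and one column (c3) fail → the flipped bit is at their intersection.

row 0, column 3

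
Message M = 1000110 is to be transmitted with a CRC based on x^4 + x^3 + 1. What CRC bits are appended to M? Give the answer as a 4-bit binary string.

Append 4 zeros: 10001100000. Divide by 11001 (XOR where the leading bit is 1):
  pos 0: 10001 XOR 11001 = 01000
  pos 1: 10001 XOR 11001 = 01000
  pos 2: 10000 XOR 11001 = 01001
  pos 3: 10010 XOR 11001 = 01011
  pos 4: 10110 XOR 11001 = 01111
  pos 5: 11110 XOR 11001 = 00111
Remainder (last 4 bits) = 1110. This is the CRC / FCS.

1110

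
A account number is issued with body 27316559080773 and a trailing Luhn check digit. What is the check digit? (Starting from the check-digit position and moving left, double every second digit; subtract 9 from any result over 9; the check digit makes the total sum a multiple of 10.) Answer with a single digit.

2

Partial digits right→left: 3 7 7 0 8 0 9 5 5 6 1 3 7 2
Double every second digit counting from the check-digit position (so the 1st, 3rd, 5th, ... of the partial from the right).
  doubled (with −9 where >9): 6 5 7 9 1 2 5 → sum 35
  kept as-is: 7 0 0 5 6 3 2 → sum 23
Total = 35 + 23 = 58.
Check digit = (10 − (58 mod 10)) mod 10 = 2.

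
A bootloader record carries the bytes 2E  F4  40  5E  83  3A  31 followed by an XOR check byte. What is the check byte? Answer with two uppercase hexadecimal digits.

XOR the bytes together:
  start with 0x2E
  0x2E ⊕ 0xF4 = 0xDA
  0xDA ⊕ 0x40 = 0x9A
  0x9A ⊕ 0x5E = 0xC4
  0xC4 ⊕ 0x83 = 0x47
  0x47 ⊕ 0x3A = 0x7D
  0x7D ⊕ 0x31 = 0x4C

4C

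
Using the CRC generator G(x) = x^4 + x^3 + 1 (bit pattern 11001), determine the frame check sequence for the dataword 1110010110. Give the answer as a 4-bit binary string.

Append 4 zeros: 11100101100000. Divide by 11001 (XOR where the leading bit is 1):
  pos 0: 11100 XOR 11001 = 00101
  pos 2: 10110 XOR 11001 = 01111
  pos 3: 11111 XOR 11001 = 00110
  pos 5: 11010 XOR 11001 = 00011
  pos 8: 11000 XOR 11001 = 00001
Remainder (last 4 bits) = 0010. This is the CRC / FCS.

0010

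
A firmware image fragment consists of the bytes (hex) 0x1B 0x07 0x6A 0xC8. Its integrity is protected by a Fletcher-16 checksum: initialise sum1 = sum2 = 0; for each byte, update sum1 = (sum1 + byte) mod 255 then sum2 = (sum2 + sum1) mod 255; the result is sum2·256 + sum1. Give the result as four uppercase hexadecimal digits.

1F55

Running sums (mod 255):
  after byte 0 (0x1B): sum1=27, sum2=27
  after byte 1 (0x07): sum1=34, sum2=61
  after byte 2 (0x6A): sum1=140, sum2=201
  after byte 3 (0xC8): sum1=85, sum2=31
Checksum = sum2·256 + sum1 = 31·256 + 85 = 8021 = 0x1F55.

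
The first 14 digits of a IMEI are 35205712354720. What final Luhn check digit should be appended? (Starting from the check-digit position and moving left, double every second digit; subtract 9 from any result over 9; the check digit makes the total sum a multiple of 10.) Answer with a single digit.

4

Partial digits right→left: 0 2 7 4 5 3 2 1 7 5 0 2 5 3
Double every second digit counting from the check-digit position (so the 1st, 3rd, 5th, ... of the partial from the right).
  doubled (with −9 where >9): 0 5 1 4 5 0 1 → sum 16
  kept as-is: 2 4 3 1 5 2 3 → sum 20
Total = 16 + 20 = 36.
Check digit = (10 − (36 mod 10)) mod 10 = 4.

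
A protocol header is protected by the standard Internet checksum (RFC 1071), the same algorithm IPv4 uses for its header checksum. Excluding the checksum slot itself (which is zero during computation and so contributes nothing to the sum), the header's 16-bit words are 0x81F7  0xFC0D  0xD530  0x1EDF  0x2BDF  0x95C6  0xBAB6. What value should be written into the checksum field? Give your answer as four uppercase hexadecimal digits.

118E

One's-complement addition (fold any carry out of bit 15 back into bit 0):
  0x81F7 + 0xFC0D = 0x17E04 → wrap carry → 0x7E05
  0x7E05 + 0xD530 = 0x15335 → wrap carry → 0x5336
  0x5336 + 0x1EDF = 0x07215
  0x7215 + 0x2BDF = 0x09DF4
  0x9DF4 + 0x95C6 = 0x133BA → wrap carry → 0x33BB
  0x33BB + 0xBAB6 = 0x0EE71
One's-complement sum = 0xEE71.
Checksum = ~0xEE71 & 0xFFFF = 0x118E.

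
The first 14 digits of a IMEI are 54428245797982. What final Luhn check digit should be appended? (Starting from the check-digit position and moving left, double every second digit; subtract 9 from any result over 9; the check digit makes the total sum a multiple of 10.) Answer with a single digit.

8

Partial digits right→left: 2 8 9 7 9 7 5 4 2 8 2 4 4 5
Double every second digit counting from the check-digit position (so the 1st, 3rd, 5th, ... of the partial from the right).
  doubled (with −9 where >9): 4 9 9 1 4 4 8 → sum 39
  kept as-is: 8 7 7 4 8 4 5 → sum 43
Total = 39 + 43 = 82.
Check digit = (10 − (82 mod 10)) mod 10 = 8.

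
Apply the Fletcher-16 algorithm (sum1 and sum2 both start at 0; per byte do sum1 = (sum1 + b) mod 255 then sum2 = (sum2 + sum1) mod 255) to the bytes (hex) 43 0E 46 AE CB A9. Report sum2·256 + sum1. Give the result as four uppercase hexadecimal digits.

40BB

Running sums (mod 255):
  after byte 0 (43): sum1=67, sum2=67
  after byte 1 (0E): sum1=81, sum2=148
  after byte 2 (46): sum1=151, sum2=44
  after byte 3 (AE): sum1=70, sum2=114
  after byte 4 (CB): sum1=18, sum2=132
  after byte 5 (A9): sum1=187, sum2=64
Checksum = sum2·256 + sum1 = 64·256 + 187 = 16571 = 0x40BB.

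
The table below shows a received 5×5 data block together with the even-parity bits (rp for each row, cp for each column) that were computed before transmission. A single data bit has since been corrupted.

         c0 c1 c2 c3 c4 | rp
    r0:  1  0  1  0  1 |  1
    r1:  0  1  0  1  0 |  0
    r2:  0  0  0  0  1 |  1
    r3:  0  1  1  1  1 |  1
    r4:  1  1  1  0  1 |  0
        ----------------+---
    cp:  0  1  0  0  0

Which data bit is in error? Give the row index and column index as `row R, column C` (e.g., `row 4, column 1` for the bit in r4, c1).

Recompute each row's even parity and compare to rp:
  r0: data parity 1, sent rp 1 → ok
  r1: data parity 0, sent rp 0 → ok
  r2: data parity 1, sent rp 1 → ok
  r3: data parity 0, sent rp 1 → mismatch
  r4: data parity 0, sent rp 0 → ok
Recompute each column's even parity and compare to cp:
  c0: data parity 0, sent cp 0 → ok
  c1: data parity 1, sent cp 1 → ok
  c2: data parity 1, sent cp 0 → mismatch
  c3: data parity 0, sent cp 0 → ok
  c4: data parity 0, sent cp 0 → ok
Exactly one row (r3) and one column (c2) fail → the flipped bit is at their intersection.

row 3, column 2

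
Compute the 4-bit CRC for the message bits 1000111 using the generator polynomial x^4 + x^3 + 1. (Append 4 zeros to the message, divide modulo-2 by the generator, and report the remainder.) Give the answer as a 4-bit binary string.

Append 4 zeros: 10001110000. Divide by 11001 (XOR where the leading bit is 1):
  pos 0: 10001 XOR 11001 = 01000
  pos 1: 10001 XOR 11001 = 01000
  pos 2: 10001 XOR 11001 = 01000
  pos 3: 10000 XOR 11001 = 01001
  pos 4: 10010 XOR 11001 = 01011
  pos 5: 10110 XOR 11001 = 01111
  pos 6: 11110 XOR 11001 = 00111
Remainder (last 4 bits) = 0111. This is the CRC / FCS.

0111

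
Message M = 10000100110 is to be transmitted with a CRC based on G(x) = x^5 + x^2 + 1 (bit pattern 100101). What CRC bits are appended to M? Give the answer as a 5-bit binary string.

10000

Append 5 zeros: 1000010011000000. Divide by 100101 (XOR where the leading bit is 1):
  pos 0: 100001 XOR 100101 = 000100
  pos 3: 100001 XOR 100101 = 000100
  pos 6: 100100 XOR 100101 = 000001
Remainder (last 5 bits) = 10000. This is the CRC / FCS.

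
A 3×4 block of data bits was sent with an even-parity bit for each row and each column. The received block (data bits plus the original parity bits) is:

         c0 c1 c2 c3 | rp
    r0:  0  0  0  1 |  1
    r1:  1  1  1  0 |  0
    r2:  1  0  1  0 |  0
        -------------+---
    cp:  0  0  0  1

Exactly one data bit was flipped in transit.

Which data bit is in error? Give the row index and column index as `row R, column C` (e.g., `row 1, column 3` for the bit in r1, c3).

Recompute each row's even parity and compare to rp:
  r0: data parity 1, sent rp 1 → ok
  r1: data parity 1, sent rp 0 → mismatch
  r2: data parity 0, sent rp 0 → ok
Recompute each column's even parity and compare to cp:
  c0: data parity 0, sent cp 0 → ok
  c1: data parity 1, sent cp 0 → mismatch
  c2: data parity 0, sent cp 0 → ok
  c3: data parity 1, sent cp 1 → ok
Exactly one row (r1) and one column (c1) fail → the flipped bit is at their intersection.

row 1, column 1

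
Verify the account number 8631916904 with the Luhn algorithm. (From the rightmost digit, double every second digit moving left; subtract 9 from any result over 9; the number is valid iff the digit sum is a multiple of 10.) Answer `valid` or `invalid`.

From the right, keep odd positions and double even positions (subtract 9 from any doubled value over 9):
  doubled (positions 2,4,...): 0 3 9 6 7 → sum 25
  kept (positions 1,3,...): 4 9 1 1 6 → sum 21
Total = 46.
46 mod 10 = 6, so the number is invalid.

invalid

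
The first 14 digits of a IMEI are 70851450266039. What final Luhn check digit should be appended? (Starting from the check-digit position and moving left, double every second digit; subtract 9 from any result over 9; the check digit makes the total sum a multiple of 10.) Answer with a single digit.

7

Partial digits right→left: 9 3 0 6 6 2 0 5 4 1 5 8 0 7
Double every second digit counting from the check-digit position (so the 1st, 3rd, 5th, ... of the partial from the right).
  doubled (with −9 where >9): 9 0 3 0 8 1 0 → sum 21
  kept as-is: 3 6 2 5 1 8 7 → sum 32
Total = 21 + 32 = 53.
Check digit = (10 − (53 mod 10)) mod 10 = 7.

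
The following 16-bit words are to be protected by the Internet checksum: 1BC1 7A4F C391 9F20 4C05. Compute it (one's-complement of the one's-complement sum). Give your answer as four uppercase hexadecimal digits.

One's-complement addition (fold any carry out of bit 15 back into bit 0):
  0x1BC1 + 0x7A4F = 0x09610
  0x9610 + 0xC391 = 0x159A1 → wrap carry → 0x59A2
  0x59A2 + 0x9F20 = 0x0F8C2
  0xF8C2 + 0x4C05 = 0x144C7 → wrap carry → 0x44C8
One's-complement sum = 0x44C8.
Checksum = ~0x44C8 & 0xFFFF = 0xBB37.

BB37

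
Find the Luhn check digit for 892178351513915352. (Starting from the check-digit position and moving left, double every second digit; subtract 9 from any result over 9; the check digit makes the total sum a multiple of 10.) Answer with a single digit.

1

Partial digits right→left: 2 5 3 5 1 9 3 1 5 1 5 3 8 7 1 2 9 8
Double every second digit counting from the check-digit position (so the 1st, 3rd, 5th, ... of the partial from the right).
  doubled (with −9 where >9): 4 6 2 6 1 1 7 2 9 → sum 38
  kept as-is: 5 5 9 1 1 3 7 2 8 → sum 41
Total = 38 + 41 = 79.
Check digit = (10 − (79 mod 10)) mod 10 = 1.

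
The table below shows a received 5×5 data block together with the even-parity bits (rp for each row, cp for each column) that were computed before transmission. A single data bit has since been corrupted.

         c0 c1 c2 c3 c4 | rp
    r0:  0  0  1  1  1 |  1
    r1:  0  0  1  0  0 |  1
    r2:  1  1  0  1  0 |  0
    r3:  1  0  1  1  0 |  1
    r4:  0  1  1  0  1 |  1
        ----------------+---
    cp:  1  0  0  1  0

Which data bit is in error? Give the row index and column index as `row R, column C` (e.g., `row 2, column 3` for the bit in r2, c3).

Recompute each row's even parity and compare to rp:
  r0: data parity 1, sent rp 1 → ok
  r1: data parity 1, sent rp 1 → ok
  r2: data parity 1, sent rp 0 → mismatch
  r3: data parity 1, sent rp 1 → ok
  r4: data parity 1, sent rp 1 → ok
Recompute each column's even parity and compare to cp:
  c0: data parity 0, sent cp 1 → mismatch
  c1: data parity 0, sent cp 0 → ok
  c2: data parity 0, sent cp 0 → ok
  c3: data parity 1, sent cp 1 → ok
  c4: data parity 0, sent cp 0 → ok
Exactly one row (r2) and one column (c0) fail → the flipped bit is at their intersection.

row 2, column 0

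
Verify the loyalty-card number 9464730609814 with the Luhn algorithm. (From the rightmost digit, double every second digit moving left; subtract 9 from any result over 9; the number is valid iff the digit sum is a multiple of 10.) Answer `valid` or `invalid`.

valid

From the right, keep odd positions and double even positions (subtract 9 from any doubled value over 9):
  doubled (positions 2,4,...): 2 9 3 6 8 8 → sum 36
  kept (positions 1,3,...): 4 8 0 0 7 6 9 → sum 34
Total = 70.
70 mod 10 = 0, so the number is valid.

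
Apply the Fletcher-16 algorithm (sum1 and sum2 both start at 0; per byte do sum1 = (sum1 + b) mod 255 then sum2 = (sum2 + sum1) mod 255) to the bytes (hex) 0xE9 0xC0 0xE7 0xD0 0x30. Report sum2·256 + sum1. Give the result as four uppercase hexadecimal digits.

1E93

Running sums (mod 255):
  after byte 0 (0xE9): sum1=233, sum2=233
  after byte 1 (0xC0): sum1=170, sum2=148
  after byte 2 (0xE7): sum1=146, sum2=39
  after byte 3 (0xD0): sum1=99, sum2=138
  after byte 4 (0x30): sum1=147, sum2=30
Checksum = sum2·256 + sum1 = 30·256 + 147 = 7827 = 0x1E93.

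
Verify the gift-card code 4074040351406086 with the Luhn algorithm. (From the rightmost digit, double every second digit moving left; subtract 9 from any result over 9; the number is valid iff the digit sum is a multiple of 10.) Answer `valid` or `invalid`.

From the right, keep odd positions and double even positions (subtract 9 from any doubled value over 9):
  doubled (positions 2,4,...): 7 3 8 1 0 0 5 8 → sum 32
  kept (positions 1,3,...): 6 0 0 1 3 4 4 0 → sum 18
Total = 50.
50 mod 10 = 0, so the number is valid.

valid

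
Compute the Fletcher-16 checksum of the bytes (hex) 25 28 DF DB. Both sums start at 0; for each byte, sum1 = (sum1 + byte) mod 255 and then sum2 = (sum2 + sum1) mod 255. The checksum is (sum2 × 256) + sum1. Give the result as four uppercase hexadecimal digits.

A809

Running sums (mod 255):
  after byte 0 (25): sum1=37, sum2=37
  after byte 1 (28): sum1=77, sum2=114
  after byte 2 (DF): sum1=45, sum2=159
  after byte 3 (DB): sum1=9, sum2=168
Checksum = sum2·256 + sum1 = 168·256 + 9 = 43017 = 0xA809.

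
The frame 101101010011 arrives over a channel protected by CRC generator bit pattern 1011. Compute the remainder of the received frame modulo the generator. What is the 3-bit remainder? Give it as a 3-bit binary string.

Modulo-2 division of 101101010011 by 1011:
  pos 0: 1011 XOR 1011 = 0000
  pos 5: 1010 XOR 1011 = 0001
  pos 8: 1011 XOR 1011 = 0000
Remainder = 000 (zero — the frame passes the CRC check).

000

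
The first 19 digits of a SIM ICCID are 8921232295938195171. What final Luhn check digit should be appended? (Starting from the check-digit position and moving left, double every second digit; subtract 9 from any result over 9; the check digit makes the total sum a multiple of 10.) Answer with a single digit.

Partial digits right→left: 1 7 1 5 9 1 8 3 9 5 9 2 2 3 2 1 2 9 8
Double every second digit counting from the check-digit position (so the 1st, 3rd, 5th, ... of the partial from the right).
  doubled (with −9 where >9): 2 2 9 7 9 9 4 4 4 7 → sum 57
  kept as-is: 7 5 1 3 5 2 3 1 9 → sum 36
Total = 57 + 36 = 93.
Check digit = (10 − (93 mod 10)) mod 10 = 7.

7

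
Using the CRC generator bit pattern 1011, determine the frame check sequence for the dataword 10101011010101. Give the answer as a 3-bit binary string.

Append 3 zeros: 10101011010101000. Divide by 1011 (XOR where the leading bit is 1):
  pos 0: 1010 XOR 1011 = 0001
  pos 3: 1101 XOR 1011 = 0110
  pos 4: 1101 XOR 1011 = 0110
  pos 5: 1100 XOR 1011 = 0111
  pos 6: 1111 XOR 1011 = 0100
  pos 7: 1000 XOR 1011 = 0011
  pos 9: 1110 XOR 1011 = 0101
  pos 10: 1011 XOR 1011 = 0000
Remainder (last 3 bits) = 000. This is the CRC / FCS.

000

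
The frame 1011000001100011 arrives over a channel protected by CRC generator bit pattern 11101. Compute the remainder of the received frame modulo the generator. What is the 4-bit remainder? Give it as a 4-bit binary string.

0001

Modulo-2 division of 1011000001100011 by 11101:
  pos 0: 10110 XOR 11101 = 01011
  pos 1: 10110 XOR 11101 = 01011
  pos 2: 10110 XOR 11101 = 01011
  pos 3: 10110 XOR 11101 = 01011
  pos 4: 10110 XOR 11101 = 01011
  pos 5: 10111 XOR 11101 = 01010
  pos 6: 10101 XOR 11101 = 01000
  pos 7: 10000 XOR 11101 = 01101
  pos 8: 11010 XOR 11101 = 00111
  pos 10: 11101 XOR 11101 = 00000
Remainder = 0001 (nonzero — an error is detected).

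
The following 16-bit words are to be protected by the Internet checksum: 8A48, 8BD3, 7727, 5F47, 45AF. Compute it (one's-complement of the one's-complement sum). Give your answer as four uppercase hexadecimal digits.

CDC5

One's-complement addition (fold any carry out of bit 15 back into bit 0):
  0x8A48 + 0x8BD3 = 0x1161B → wrap carry → 0x161C
  0x161C + 0x7727 = 0x08D43
  0x8D43 + 0x5F47 = 0x0EC8A
  0xEC8A + 0x45AF = 0x13239 → wrap carry → 0x323A
One's-complement sum = 0x323A.
Checksum = ~0x323A & 0xFFFF = 0xCDC5.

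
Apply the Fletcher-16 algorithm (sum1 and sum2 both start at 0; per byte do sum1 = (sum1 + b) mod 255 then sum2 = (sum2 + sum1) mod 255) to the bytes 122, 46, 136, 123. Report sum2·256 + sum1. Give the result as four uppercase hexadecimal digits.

Running sums (mod 255):
  after byte 0 (122): sum1=122, sum2=122
  after byte 1 (46): sum1=168, sum2=35
  after byte 2 (136): sum1=49, sum2=84
  after byte 3 (123): sum1=172, sum2=1
Checksum = sum2·256 + sum1 = 1·256 + 172 = 428 = 0x01AC.

01AC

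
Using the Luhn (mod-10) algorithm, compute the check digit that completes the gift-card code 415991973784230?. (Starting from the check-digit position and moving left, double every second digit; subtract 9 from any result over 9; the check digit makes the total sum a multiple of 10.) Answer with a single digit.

Partial digits right→left: 0 3 2 4 8 7 3 7 9 1 9 9 5 1 4
Double every second digit counting from the check-digit position (so the 1st, 3rd, 5th, ... of the partial from the right).
  doubled (with −9 where >9): 0 4 7 6 9 9 1 8 → sum 44
  kept as-is: 3 4 7 7 1 9 1 → sum 32
Total = 44 + 32 = 76.
Check digit = (10 − (76 mod 10)) mod 10 = 4.

4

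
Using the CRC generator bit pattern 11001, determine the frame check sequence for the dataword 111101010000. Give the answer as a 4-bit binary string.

1100

Append 4 zeros: 1111010100000000. Divide by 11001 (XOR where the leading bit is 1):
  pos 0: 11110 XOR 11001 = 00111
  pos 2: 11110 XOR 11001 = 00111
  pos 4: 11110 XOR 11001 = 00111
  pos 6: 11100 XOR 11001 = 00101
  pos 8: 10100 XOR 11001 = 01101
  pos 9: 11010 XOR 11001 = 00011
Remainder (last 4 bits) = 1100. This is the CRC / FCS.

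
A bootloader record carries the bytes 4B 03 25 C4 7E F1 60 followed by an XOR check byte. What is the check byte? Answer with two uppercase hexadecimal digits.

46

XOR the bytes together:
  start with 0x4B
  0x4B ⊕ 0x03 = 0x48
  0x48 ⊕ 0x25 = 0x6D
  0x6D ⊕ 0xC4 = 0xA9
  0xA9 ⊕ 0x7E = 0xD7
  0xD7 ⊕ 0xF1 = 0x26
  0x26 ⊕ 0x60 = 0x46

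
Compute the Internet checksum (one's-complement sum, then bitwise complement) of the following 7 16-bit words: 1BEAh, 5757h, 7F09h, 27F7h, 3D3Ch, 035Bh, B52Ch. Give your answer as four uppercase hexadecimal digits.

EFF9

One's-complement addition (fold any carry out of bit 15 back into bit 0):
  0x1BEA + 0x5757 = 0x07341
  0x7341 + 0x7F09 = 0x0F24A
  0xF24A + 0x27F7 = 0x11A41 → wrap carry → 0x1A42
  0x1A42 + 0x3D3C = 0x0577E
  0x577E + 0x035B = 0x05AD9
  0x5AD9 + 0xB52C = 0x11005 → wrap carry → 0x1006
One's-complement sum = 0x1006.
Checksum = ~0x1006 & 0xFFFF = 0xEFF9.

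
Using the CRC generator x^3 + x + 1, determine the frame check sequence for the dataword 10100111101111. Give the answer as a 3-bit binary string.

001

Append 3 zeros: 10100111101111000. Divide by 1011 (XOR where the leading bit is 1):
  pos 0: 1010 XOR 1011 = 0001
  pos 3: 1011 XOR 1011 = 0000
  pos 7: 1101 XOR 1011 = 0110
  pos 8: 1101 XOR 1011 = 0110
  pos 9: 1101 XOR 1011 = 0110
  pos 10: 1101 XOR 1011 = 0110
  pos 11: 1100 XOR 1011 = 0111
  pos 12: 1110 XOR 1011 = 0101
  pos 13: 1010 XOR 1011 = 0001
Remainder (last 3 bits) = 001. This is the CRC / FCS.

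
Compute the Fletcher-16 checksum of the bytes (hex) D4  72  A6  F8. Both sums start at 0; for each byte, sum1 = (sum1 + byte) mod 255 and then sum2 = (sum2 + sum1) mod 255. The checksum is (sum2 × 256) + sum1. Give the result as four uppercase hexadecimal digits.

Running sums (mod 255):
  after byte 0 (D4): sum1=212, sum2=212
  after byte 1 (72): sum1=71, sum2=28
  after byte 2 (A6): sum1=237, sum2=10
  after byte 3 (F8): sum1=230, sum2=240
Checksum = sum2·256 + sum1 = 240·256 + 230 = 61670 = 0xF0E6.

F0E6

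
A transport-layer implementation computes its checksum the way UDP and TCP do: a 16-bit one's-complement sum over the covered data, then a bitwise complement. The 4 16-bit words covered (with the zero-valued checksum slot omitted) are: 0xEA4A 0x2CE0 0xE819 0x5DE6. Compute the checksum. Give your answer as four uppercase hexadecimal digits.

A2D4

One's-complement addition (fold any carry out of bit 15 back into bit 0):
  0xEA4A + 0x2CE0 = 0x1172A → wrap carry → 0x172B
  0x172B + 0xE819 = 0x0FF44
  0xFF44 + 0x5DE6 = 0x15D2A → wrap carry → 0x5D2B
One's-complement sum = 0x5D2B.
Checksum = ~0x5D2B & 0xFFFF = 0xA2D4.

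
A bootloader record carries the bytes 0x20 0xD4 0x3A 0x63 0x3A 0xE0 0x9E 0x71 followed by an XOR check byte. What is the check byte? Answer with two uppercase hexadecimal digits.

98

XOR the bytes together:
  start with 0x20
  0x20 ⊕ 0xD4 = 0xF4
  0xF4 ⊕ 0x3A = 0xCE
  0xCE ⊕ 0x63 = 0xAD
  0xAD ⊕ 0x3A = 0x97
  0x97 ⊕ 0xE0 = 0x77
  0x77 ⊕ 0x9E = 0xE9
  0xE9 ⊕ 0x71 = 0x98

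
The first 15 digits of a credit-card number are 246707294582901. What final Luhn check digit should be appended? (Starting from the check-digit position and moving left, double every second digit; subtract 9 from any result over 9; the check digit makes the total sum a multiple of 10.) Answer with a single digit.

9

Partial digits right→left: 1 0 9 2 8 5 4 9 2 7 0 7 6 4 2
Double every second digit counting from the check-digit position (so the 1st, 3rd, 5th, ... of the partial from the right).
  doubled (with −9 where >9): 2 9 7 8 4 0 3 4 → sum 37
  kept as-is: 0 2 5 9 7 7 4 → sum 34
Total = 37 + 34 = 71.
Check digit = (10 − (71 mod 10)) mod 10 = 9.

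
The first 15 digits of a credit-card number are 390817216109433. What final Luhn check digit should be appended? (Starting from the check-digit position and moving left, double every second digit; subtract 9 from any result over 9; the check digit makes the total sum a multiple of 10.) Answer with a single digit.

3

Partial digits right→left: 3 3 4 9 0 1 6 1 2 7 1 8 0 9 3
Double every second digit counting from the check-digit position (so the 1st, 3rd, 5th, ... of the partial from the right).
  doubled (with −9 where >9): 6 8 0 3 4 2 0 6 → sum 29
  kept as-is: 3 9 1 1 7 8 9 → sum 38
Total = 29 + 38 = 67.
Check digit = (10 − (67 mod 10)) mod 10 = 3.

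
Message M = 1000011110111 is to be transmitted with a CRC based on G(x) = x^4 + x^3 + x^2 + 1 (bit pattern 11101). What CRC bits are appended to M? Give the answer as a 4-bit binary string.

0011

Append 4 zeros: 10000111101110000. Divide by 11101 (XOR where the leading bit is 1):
  pos 0: 10000 XOR 11101 = 01101
  pos 1: 11011 XOR 11101 = 00110
  pos 3: 11011 XOR 11101 = 00110
  pos 5: 11010 XOR 11101 = 00111
  pos 7: 11111 XOR 11101 = 00010
  pos 10: 10100 XOR 11101 = 01001
  pos 11: 10010 XOR 11101 = 01111
  pos 12: 11110 XOR 11101 = 00011
Remainder (last 4 bits) = 0011. This is the CRC / FCS.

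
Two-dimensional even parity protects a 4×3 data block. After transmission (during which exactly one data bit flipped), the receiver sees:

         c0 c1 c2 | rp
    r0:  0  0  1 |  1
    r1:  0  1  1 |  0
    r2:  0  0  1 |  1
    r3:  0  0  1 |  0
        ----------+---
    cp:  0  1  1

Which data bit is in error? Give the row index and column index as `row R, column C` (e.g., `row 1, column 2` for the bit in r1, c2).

row 3, column 2

Recompute each row's even parity and compare to rp:
  r0: data parity 1, sent rp 1 → ok
  r1: data parity 0, sent rp 0 → ok
  r2: data parity 1, sent rp 1 → ok
  r3: data parity 1, sent rp 0 → mismatch
Recompute each column's even parity and compare to cp:
  c0: data parity 0, sent cp 0 → ok
  c1: data parity 1, sent cp 1 → ok
  c2: data parity 0, sent cp 1 → mismatch
Exactly one row (r3) and one column (c2) fail → the flipped bit is at their intersection.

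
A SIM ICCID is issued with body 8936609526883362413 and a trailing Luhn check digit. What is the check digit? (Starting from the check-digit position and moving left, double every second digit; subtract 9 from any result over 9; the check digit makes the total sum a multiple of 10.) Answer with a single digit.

Partial digits right→left: 3 1 4 2 6 3 3 8 8 6 2 5 9 0 6 6 3 9 8
Double every second digit counting from the check-digit position (so the 1st, 3rd, 5th, ... of the partial from the right).
  doubled (with −9 where >9): 6 8 3 6 7 4 9 3 6 7 → sum 59
  kept as-is: 1 2 3 8 6 5 0 6 9 → sum 40
Total = 59 + 40 = 99.
Check digit = (10 − (99 mod 10)) mod 10 = 1.

1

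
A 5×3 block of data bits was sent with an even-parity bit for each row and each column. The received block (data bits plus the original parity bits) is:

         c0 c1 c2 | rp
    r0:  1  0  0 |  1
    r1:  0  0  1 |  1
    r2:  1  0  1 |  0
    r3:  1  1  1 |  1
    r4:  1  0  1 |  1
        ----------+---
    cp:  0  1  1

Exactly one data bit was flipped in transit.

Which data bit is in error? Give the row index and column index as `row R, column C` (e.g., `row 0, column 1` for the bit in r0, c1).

row 4, column 2

Recompute each row's even parity and compare to rp:
  r0: data parity 1, sent rp 1 → ok
  r1: data parity 1, sent rp 1 → ok
  r2: data parity 0, sent rp 0 → ok
  r3: data parity 1, sent rp 1 → ok
  r4: data parity 0, sent rp 1 → mismatch
Recompute each column's even parity and compare to cp:
  c0: data parity 0, sent cp 0 → ok
  c1: data parity 1, sent cp 1 → ok
  c2: data parity 0, sent cp 1 → mismatch
Exactly one row (r4) and one column (c2) fail → the flipped bit is at their intersection.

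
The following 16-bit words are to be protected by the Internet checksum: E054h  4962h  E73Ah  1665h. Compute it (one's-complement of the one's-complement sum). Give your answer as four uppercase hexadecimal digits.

D8A8

One's-complement addition (fold any carry out of bit 15 back into bit 0):
  0xE054 + 0x4962 = 0x129B6 → wrap carry → 0x29B7
  0x29B7 + 0xE73A = 0x110F1 → wrap carry → 0x10F2
  0x10F2 + 0x1665 = 0x02757
One's-complement sum = 0x2757.
Checksum = ~0x2757 & 0xFFFF = 0xD8A8.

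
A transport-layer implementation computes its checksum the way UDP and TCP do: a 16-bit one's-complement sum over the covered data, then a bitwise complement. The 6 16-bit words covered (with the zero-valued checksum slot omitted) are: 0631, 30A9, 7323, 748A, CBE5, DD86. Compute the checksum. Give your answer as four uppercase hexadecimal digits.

One's-complement addition (fold any carry out of bit 15 back into bit 0):
  0x0631 + 0x30A9 = 0x036DA
  0x36DA + 0x7323 = 0x0A9FD
  0xA9FD + 0x748A = 0x11E87 → wrap carry → 0x1E88
  0x1E88 + 0xCBE5 = 0x0EA6D
  0xEA6D + 0xDD86 = 0x1C7F3 → wrap carry → 0xC7F4
One's-complement sum = 0xC7F4.
Checksum = ~0xC7F4 & 0xFFFF = 0x380B.

380B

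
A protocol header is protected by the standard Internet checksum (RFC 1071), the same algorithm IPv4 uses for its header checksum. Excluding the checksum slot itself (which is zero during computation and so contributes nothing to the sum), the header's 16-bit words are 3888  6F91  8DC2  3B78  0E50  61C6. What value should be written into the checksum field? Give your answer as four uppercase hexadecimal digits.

One's-complement addition (fold any carry out of bit 15 back into bit 0):
  0x3888 + 0x6F91 = 0x0A819
  0xA819 + 0x8DC2 = 0x135DB → wrap carry → 0x35DC
  0x35DC + 0x3B78 = 0x07154
  0x7154 + 0x0E50 = 0x07FA4
  0x7FA4 + 0x61C6 = 0x0E16A
One's-complement sum = 0xE16A.
Checksum = ~0xE16A & 0xFFFF = 0x1E95.

1E95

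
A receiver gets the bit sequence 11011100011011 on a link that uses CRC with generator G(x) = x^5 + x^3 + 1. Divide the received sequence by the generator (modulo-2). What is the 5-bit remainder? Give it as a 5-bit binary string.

Modulo-2 division of 11011100011011 by 101001:
  pos 0: 110111 XOR 101001 = 011110
  pos 1: 111100 XOR 101001 = 010101
  pos 2: 101010 XOR 101001 = 000011
  pos 6: 110110 XOR 101001 = 011111
  pos 7: 111111 XOR 101001 = 010110
  pos 8: 101101 XOR 101001 = 000100
Remainder = 00100 (nonzero — an error is detected).

00100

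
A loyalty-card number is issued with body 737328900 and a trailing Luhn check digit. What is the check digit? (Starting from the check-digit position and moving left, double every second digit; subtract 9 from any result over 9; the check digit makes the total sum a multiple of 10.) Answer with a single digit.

Partial digits right→left: 0 0 9 8 2 3 7 3 7
Double every second digit counting from the check-digit position (so the 1st, 3rd, 5th, ... of the partial from the right).
  doubled (with −9 where >9): 0 9 4 5 5 → sum 23
  kept as-is: 0 8 3 3 → sum 14
Total = 23 + 14 = 37.
Check digit = (10 − (37 mod 10)) mod 10 = 3.

3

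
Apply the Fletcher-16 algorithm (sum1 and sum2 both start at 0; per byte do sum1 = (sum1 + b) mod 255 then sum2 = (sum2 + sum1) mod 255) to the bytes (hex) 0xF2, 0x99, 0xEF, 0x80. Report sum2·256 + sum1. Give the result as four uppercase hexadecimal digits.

F8FC

Running sums (mod 255):
  after byte 0 (0xF2): sum1=242, sum2=242
  after byte 1 (0x99): sum1=140, sum2=127
  after byte 2 (0xEF): sum1=124, sum2=251
  after byte 3 (0x80): sum1=252, sum2=248
Checksum = sum2·256 + sum1 = 248·256 + 252 = 63740 = 0xF8FC.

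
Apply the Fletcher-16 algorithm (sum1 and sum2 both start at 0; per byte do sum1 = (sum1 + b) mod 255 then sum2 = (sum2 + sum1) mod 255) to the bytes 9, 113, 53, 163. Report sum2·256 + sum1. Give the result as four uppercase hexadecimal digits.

Running sums (mod 255):
  after byte 0 (9): sum1=9, sum2=9
  after byte 1 (113): sum1=122, sum2=131
  after byte 2 (53): sum1=175, sum2=51
  after byte 3 (163): sum1=83, sum2=134
Checksum = sum2·256 + sum1 = 134·256 + 83 = 34387 = 0x8653.

8653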